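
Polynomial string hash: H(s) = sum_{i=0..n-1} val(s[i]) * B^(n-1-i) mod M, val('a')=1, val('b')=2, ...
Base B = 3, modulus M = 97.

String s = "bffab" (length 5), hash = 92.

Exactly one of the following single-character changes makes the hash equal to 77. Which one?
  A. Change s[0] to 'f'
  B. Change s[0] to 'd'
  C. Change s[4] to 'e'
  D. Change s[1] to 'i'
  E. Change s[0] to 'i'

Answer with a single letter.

Answer: E

Derivation:
Option A: s[0]='b'->'f', delta=(6-2)*3^4 mod 97 = 33, hash=92+33 mod 97 = 28
Option B: s[0]='b'->'d', delta=(4-2)*3^4 mod 97 = 65, hash=92+65 mod 97 = 60
Option C: s[4]='b'->'e', delta=(5-2)*3^0 mod 97 = 3, hash=92+3 mod 97 = 95
Option D: s[1]='f'->'i', delta=(9-6)*3^3 mod 97 = 81, hash=92+81 mod 97 = 76
Option E: s[0]='b'->'i', delta=(9-2)*3^4 mod 97 = 82, hash=92+82 mod 97 = 77 <-- target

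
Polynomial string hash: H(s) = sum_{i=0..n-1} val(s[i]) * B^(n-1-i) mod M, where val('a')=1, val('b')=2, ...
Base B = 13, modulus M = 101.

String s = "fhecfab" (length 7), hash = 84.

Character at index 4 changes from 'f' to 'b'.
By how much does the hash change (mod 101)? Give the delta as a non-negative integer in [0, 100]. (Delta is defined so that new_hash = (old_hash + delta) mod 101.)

Answer: 31

Derivation:
Delta formula: (val(new) - val(old)) * B^(n-1-k) mod M
  val('b') - val('f') = 2 - 6 = -4
  B^(n-1-k) = 13^2 mod 101 = 68
  Delta = -4 * 68 mod 101 = 31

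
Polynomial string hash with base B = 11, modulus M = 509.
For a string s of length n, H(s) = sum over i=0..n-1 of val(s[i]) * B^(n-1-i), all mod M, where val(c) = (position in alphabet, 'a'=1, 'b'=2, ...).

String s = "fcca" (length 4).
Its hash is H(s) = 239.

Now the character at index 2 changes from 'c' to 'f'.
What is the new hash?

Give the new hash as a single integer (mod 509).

Answer: 272

Derivation:
val('c') = 3, val('f') = 6
Position k = 2, exponent = n-1-k = 1
B^1 mod M = 11^1 mod 509 = 11
Delta = (6 - 3) * 11 mod 509 = 33
New hash = (239 + 33) mod 509 = 272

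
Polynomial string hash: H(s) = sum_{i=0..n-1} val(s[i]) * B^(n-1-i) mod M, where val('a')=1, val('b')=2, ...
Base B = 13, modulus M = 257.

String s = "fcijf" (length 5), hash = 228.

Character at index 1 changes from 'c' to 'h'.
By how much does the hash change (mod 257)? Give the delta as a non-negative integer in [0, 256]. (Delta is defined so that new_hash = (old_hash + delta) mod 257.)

Answer: 191

Derivation:
Delta formula: (val(new) - val(old)) * B^(n-1-k) mod M
  val('h') - val('c') = 8 - 3 = 5
  B^(n-1-k) = 13^3 mod 257 = 141
  Delta = 5 * 141 mod 257 = 191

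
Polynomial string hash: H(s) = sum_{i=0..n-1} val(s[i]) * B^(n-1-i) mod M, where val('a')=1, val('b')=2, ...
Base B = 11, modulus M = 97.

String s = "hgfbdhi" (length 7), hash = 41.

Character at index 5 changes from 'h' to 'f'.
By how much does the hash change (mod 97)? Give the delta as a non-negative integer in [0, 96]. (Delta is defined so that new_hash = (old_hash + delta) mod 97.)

Delta formula: (val(new) - val(old)) * B^(n-1-k) mod M
  val('f') - val('h') = 6 - 8 = -2
  B^(n-1-k) = 11^1 mod 97 = 11
  Delta = -2 * 11 mod 97 = 75

Answer: 75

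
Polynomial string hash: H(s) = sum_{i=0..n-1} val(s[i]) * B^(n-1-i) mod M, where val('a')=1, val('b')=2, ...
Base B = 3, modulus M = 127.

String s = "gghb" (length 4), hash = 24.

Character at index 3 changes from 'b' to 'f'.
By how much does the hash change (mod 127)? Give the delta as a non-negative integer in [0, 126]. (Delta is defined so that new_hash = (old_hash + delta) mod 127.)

Answer: 4

Derivation:
Delta formula: (val(new) - val(old)) * B^(n-1-k) mod M
  val('f') - val('b') = 6 - 2 = 4
  B^(n-1-k) = 3^0 mod 127 = 1
  Delta = 4 * 1 mod 127 = 4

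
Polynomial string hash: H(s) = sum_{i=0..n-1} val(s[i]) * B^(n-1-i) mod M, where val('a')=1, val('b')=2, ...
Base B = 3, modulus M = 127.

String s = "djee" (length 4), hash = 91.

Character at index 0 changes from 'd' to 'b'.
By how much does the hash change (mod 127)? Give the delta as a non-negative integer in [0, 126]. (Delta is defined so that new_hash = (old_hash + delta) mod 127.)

Answer: 73

Derivation:
Delta formula: (val(new) - val(old)) * B^(n-1-k) mod M
  val('b') - val('d') = 2 - 4 = -2
  B^(n-1-k) = 3^3 mod 127 = 27
  Delta = -2 * 27 mod 127 = 73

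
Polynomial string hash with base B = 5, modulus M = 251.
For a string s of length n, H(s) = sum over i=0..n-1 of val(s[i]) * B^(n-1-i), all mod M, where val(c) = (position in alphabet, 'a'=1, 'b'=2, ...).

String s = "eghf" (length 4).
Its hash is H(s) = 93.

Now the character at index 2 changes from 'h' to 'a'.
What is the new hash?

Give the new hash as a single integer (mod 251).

Answer: 58

Derivation:
val('h') = 8, val('a') = 1
Position k = 2, exponent = n-1-k = 1
B^1 mod M = 5^1 mod 251 = 5
Delta = (1 - 8) * 5 mod 251 = 216
New hash = (93 + 216) mod 251 = 58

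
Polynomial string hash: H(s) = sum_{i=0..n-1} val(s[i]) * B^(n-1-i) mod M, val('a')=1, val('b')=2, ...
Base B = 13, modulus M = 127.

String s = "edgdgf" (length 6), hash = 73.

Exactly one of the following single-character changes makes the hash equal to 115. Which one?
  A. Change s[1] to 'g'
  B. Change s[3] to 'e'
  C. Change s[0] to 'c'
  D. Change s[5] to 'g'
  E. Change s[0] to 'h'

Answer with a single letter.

Option A: s[1]='d'->'g', delta=(7-4)*13^4 mod 127 = 85, hash=73+85 mod 127 = 31
Option B: s[3]='d'->'e', delta=(5-4)*13^2 mod 127 = 42, hash=73+42 mod 127 = 115 <-- target
Option C: s[0]='e'->'c', delta=(3-5)*13^5 mod 127 = 110, hash=73+110 mod 127 = 56
Option D: s[5]='f'->'g', delta=(7-6)*13^0 mod 127 = 1, hash=73+1 mod 127 = 74
Option E: s[0]='e'->'h', delta=(8-5)*13^5 mod 127 = 89, hash=73+89 mod 127 = 35

Answer: B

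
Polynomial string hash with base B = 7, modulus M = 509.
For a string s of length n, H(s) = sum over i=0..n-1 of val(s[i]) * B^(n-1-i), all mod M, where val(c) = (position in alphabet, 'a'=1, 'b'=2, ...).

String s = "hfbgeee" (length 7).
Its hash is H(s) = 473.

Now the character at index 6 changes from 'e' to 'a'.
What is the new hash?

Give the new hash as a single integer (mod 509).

Answer: 469

Derivation:
val('e') = 5, val('a') = 1
Position k = 6, exponent = n-1-k = 0
B^0 mod M = 7^0 mod 509 = 1
Delta = (1 - 5) * 1 mod 509 = 505
New hash = (473 + 505) mod 509 = 469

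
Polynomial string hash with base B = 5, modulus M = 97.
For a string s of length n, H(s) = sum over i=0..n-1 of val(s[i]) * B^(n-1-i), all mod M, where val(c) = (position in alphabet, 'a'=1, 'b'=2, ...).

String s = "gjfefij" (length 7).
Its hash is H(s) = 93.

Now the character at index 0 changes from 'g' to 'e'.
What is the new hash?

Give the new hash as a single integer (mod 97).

Answer: 77

Derivation:
val('g') = 7, val('e') = 5
Position k = 0, exponent = n-1-k = 6
B^6 mod M = 5^6 mod 97 = 8
Delta = (5 - 7) * 8 mod 97 = 81
New hash = (93 + 81) mod 97 = 77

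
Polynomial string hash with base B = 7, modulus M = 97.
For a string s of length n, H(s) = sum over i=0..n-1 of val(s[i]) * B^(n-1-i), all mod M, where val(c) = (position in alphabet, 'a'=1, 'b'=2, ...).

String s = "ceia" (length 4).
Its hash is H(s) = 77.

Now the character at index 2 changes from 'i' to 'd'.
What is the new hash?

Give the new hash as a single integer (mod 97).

val('i') = 9, val('d') = 4
Position k = 2, exponent = n-1-k = 1
B^1 mod M = 7^1 mod 97 = 7
Delta = (4 - 9) * 7 mod 97 = 62
New hash = (77 + 62) mod 97 = 42

Answer: 42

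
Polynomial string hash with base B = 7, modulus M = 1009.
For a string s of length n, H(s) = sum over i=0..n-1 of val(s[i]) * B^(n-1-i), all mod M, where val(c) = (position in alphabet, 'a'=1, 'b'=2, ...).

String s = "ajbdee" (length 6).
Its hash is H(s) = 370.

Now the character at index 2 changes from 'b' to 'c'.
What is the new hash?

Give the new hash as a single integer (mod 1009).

Answer: 713

Derivation:
val('b') = 2, val('c') = 3
Position k = 2, exponent = n-1-k = 3
B^3 mod M = 7^3 mod 1009 = 343
Delta = (3 - 2) * 343 mod 1009 = 343
New hash = (370 + 343) mod 1009 = 713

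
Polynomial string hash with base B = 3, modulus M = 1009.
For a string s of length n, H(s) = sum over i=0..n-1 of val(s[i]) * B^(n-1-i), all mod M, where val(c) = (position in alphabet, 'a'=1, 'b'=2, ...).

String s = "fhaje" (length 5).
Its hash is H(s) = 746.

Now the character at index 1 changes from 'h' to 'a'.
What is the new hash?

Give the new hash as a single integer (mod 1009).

Answer: 557

Derivation:
val('h') = 8, val('a') = 1
Position k = 1, exponent = n-1-k = 3
B^3 mod M = 3^3 mod 1009 = 27
Delta = (1 - 8) * 27 mod 1009 = 820
New hash = (746 + 820) mod 1009 = 557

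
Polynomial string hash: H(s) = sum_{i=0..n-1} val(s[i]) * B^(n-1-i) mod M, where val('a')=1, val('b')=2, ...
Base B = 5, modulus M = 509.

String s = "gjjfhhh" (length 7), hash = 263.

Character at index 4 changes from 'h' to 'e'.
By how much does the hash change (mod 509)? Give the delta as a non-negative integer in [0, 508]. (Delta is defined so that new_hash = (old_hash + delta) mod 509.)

Answer: 434

Derivation:
Delta formula: (val(new) - val(old)) * B^(n-1-k) mod M
  val('e') - val('h') = 5 - 8 = -3
  B^(n-1-k) = 5^2 mod 509 = 25
  Delta = -3 * 25 mod 509 = 434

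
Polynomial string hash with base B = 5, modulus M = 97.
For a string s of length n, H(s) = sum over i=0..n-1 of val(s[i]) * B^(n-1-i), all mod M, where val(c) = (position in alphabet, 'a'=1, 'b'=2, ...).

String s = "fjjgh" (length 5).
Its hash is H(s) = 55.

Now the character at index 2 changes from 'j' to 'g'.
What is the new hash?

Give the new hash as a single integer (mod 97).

Answer: 77

Derivation:
val('j') = 10, val('g') = 7
Position k = 2, exponent = n-1-k = 2
B^2 mod M = 5^2 mod 97 = 25
Delta = (7 - 10) * 25 mod 97 = 22
New hash = (55 + 22) mod 97 = 77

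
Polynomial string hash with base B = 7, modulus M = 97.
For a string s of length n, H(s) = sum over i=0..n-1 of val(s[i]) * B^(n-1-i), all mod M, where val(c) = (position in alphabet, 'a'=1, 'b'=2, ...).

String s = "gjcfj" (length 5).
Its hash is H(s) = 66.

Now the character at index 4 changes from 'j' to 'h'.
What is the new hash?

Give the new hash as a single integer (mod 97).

val('j') = 10, val('h') = 8
Position k = 4, exponent = n-1-k = 0
B^0 mod M = 7^0 mod 97 = 1
Delta = (8 - 10) * 1 mod 97 = 95
New hash = (66 + 95) mod 97 = 64

Answer: 64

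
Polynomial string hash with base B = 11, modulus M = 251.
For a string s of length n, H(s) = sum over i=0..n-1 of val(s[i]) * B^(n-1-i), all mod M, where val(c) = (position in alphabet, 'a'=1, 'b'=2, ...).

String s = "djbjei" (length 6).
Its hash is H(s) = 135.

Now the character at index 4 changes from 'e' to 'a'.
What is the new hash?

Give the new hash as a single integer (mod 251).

Answer: 91

Derivation:
val('e') = 5, val('a') = 1
Position k = 4, exponent = n-1-k = 1
B^1 mod M = 11^1 mod 251 = 11
Delta = (1 - 5) * 11 mod 251 = 207
New hash = (135 + 207) mod 251 = 91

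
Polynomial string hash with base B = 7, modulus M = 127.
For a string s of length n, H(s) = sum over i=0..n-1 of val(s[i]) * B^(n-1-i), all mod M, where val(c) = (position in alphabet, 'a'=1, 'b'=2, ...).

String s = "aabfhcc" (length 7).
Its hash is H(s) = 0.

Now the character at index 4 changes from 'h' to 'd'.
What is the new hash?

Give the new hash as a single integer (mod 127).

Answer: 58

Derivation:
val('h') = 8, val('d') = 4
Position k = 4, exponent = n-1-k = 2
B^2 mod M = 7^2 mod 127 = 49
Delta = (4 - 8) * 49 mod 127 = 58
New hash = (0 + 58) mod 127 = 58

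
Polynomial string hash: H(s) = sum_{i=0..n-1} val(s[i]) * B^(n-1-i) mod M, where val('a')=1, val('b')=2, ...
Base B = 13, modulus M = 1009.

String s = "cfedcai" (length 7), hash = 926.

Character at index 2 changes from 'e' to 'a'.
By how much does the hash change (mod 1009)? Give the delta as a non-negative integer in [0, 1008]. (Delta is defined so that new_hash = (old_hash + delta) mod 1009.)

Delta formula: (val(new) - val(old)) * B^(n-1-k) mod M
  val('a') - val('e') = 1 - 5 = -4
  B^(n-1-k) = 13^4 mod 1009 = 309
  Delta = -4 * 309 mod 1009 = 782

Answer: 782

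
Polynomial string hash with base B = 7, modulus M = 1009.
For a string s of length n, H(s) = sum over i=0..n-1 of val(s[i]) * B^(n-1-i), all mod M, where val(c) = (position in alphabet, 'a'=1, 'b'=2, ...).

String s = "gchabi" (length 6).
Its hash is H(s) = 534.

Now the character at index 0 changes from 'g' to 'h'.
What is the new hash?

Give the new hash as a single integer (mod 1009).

Answer: 188

Derivation:
val('g') = 7, val('h') = 8
Position k = 0, exponent = n-1-k = 5
B^5 mod M = 7^5 mod 1009 = 663
Delta = (8 - 7) * 663 mod 1009 = 663
New hash = (534 + 663) mod 1009 = 188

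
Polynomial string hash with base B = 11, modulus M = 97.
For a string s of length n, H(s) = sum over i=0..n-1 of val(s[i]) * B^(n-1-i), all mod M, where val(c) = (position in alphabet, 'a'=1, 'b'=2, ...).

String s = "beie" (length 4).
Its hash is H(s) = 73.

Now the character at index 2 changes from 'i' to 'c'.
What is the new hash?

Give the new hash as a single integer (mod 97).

Answer: 7

Derivation:
val('i') = 9, val('c') = 3
Position k = 2, exponent = n-1-k = 1
B^1 mod M = 11^1 mod 97 = 11
Delta = (3 - 9) * 11 mod 97 = 31
New hash = (73 + 31) mod 97 = 7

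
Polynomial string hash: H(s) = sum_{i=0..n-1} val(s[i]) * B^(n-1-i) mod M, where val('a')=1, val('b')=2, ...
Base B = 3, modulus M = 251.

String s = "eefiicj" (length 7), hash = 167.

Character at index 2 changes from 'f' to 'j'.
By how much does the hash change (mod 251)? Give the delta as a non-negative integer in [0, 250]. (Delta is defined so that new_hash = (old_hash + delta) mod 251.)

Delta formula: (val(new) - val(old)) * B^(n-1-k) mod M
  val('j') - val('f') = 10 - 6 = 4
  B^(n-1-k) = 3^4 mod 251 = 81
  Delta = 4 * 81 mod 251 = 73

Answer: 73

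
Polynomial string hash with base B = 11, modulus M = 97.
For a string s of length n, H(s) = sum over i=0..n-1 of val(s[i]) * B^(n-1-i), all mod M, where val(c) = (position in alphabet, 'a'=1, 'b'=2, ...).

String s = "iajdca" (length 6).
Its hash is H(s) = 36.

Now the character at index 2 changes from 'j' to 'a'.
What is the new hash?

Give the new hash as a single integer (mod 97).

Answer: 85

Derivation:
val('j') = 10, val('a') = 1
Position k = 2, exponent = n-1-k = 3
B^3 mod M = 11^3 mod 97 = 70
Delta = (1 - 10) * 70 mod 97 = 49
New hash = (36 + 49) mod 97 = 85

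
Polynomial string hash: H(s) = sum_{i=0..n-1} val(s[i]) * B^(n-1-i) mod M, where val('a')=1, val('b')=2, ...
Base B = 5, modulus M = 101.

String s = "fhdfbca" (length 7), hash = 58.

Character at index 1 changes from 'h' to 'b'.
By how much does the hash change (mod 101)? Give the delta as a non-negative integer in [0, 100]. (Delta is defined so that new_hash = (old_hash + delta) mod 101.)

Answer: 36

Derivation:
Delta formula: (val(new) - val(old)) * B^(n-1-k) mod M
  val('b') - val('h') = 2 - 8 = -6
  B^(n-1-k) = 5^5 mod 101 = 95
  Delta = -6 * 95 mod 101 = 36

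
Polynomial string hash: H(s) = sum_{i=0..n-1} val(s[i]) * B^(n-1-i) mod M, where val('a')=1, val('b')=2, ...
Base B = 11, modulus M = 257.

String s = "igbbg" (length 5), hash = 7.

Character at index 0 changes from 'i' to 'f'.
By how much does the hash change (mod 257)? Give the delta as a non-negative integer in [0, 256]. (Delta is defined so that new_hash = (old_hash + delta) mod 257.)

Answer: 24

Derivation:
Delta formula: (val(new) - val(old)) * B^(n-1-k) mod M
  val('f') - val('i') = 6 - 9 = -3
  B^(n-1-k) = 11^4 mod 257 = 249
  Delta = -3 * 249 mod 257 = 24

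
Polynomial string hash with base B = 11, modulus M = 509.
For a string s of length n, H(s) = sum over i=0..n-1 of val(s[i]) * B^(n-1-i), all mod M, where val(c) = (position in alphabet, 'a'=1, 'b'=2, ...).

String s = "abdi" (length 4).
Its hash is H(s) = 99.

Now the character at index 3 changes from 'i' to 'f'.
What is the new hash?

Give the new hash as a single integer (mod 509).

Answer: 96

Derivation:
val('i') = 9, val('f') = 6
Position k = 3, exponent = n-1-k = 0
B^0 mod M = 11^0 mod 509 = 1
Delta = (6 - 9) * 1 mod 509 = 506
New hash = (99 + 506) mod 509 = 96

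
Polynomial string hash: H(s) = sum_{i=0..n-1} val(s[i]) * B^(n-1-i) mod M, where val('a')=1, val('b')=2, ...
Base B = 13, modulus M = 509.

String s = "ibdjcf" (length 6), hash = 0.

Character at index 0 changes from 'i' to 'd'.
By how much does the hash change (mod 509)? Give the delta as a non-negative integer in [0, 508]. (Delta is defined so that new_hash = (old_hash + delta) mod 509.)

Answer: 367

Derivation:
Delta formula: (val(new) - val(old)) * B^(n-1-k) mod M
  val('d') - val('i') = 4 - 9 = -5
  B^(n-1-k) = 13^5 mod 509 = 232
  Delta = -5 * 232 mod 509 = 367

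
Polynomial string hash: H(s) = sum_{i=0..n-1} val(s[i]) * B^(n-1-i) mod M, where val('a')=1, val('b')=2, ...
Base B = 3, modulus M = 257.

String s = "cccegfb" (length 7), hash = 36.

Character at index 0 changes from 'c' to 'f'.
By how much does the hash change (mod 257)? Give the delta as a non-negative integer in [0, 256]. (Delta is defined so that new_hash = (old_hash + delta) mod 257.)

Answer: 131

Derivation:
Delta formula: (val(new) - val(old)) * B^(n-1-k) mod M
  val('f') - val('c') = 6 - 3 = 3
  B^(n-1-k) = 3^6 mod 257 = 215
  Delta = 3 * 215 mod 257 = 131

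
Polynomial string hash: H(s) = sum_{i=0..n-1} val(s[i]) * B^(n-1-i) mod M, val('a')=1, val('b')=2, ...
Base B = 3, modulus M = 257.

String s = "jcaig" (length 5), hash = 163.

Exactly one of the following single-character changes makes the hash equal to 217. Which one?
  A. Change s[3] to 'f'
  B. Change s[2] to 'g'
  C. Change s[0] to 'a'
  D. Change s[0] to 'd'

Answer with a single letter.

Answer: B

Derivation:
Option A: s[3]='i'->'f', delta=(6-9)*3^1 mod 257 = 248, hash=163+248 mod 257 = 154
Option B: s[2]='a'->'g', delta=(7-1)*3^2 mod 257 = 54, hash=163+54 mod 257 = 217 <-- target
Option C: s[0]='j'->'a', delta=(1-10)*3^4 mod 257 = 42, hash=163+42 mod 257 = 205
Option D: s[0]='j'->'d', delta=(4-10)*3^4 mod 257 = 28, hash=163+28 mod 257 = 191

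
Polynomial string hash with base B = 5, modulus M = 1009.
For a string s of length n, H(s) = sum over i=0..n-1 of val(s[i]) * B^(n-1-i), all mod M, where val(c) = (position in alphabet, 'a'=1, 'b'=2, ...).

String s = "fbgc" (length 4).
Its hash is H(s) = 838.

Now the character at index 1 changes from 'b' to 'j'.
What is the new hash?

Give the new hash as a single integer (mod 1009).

Answer: 29

Derivation:
val('b') = 2, val('j') = 10
Position k = 1, exponent = n-1-k = 2
B^2 mod M = 5^2 mod 1009 = 25
Delta = (10 - 2) * 25 mod 1009 = 200
New hash = (838 + 200) mod 1009 = 29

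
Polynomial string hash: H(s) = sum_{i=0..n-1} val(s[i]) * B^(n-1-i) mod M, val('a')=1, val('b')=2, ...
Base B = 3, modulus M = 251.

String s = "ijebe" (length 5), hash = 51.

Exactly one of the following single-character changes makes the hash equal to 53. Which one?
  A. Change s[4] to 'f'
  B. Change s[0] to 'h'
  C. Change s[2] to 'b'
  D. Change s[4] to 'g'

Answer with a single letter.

Answer: D

Derivation:
Option A: s[4]='e'->'f', delta=(6-5)*3^0 mod 251 = 1, hash=51+1 mod 251 = 52
Option B: s[0]='i'->'h', delta=(8-9)*3^4 mod 251 = 170, hash=51+170 mod 251 = 221
Option C: s[2]='e'->'b', delta=(2-5)*3^2 mod 251 = 224, hash=51+224 mod 251 = 24
Option D: s[4]='e'->'g', delta=(7-5)*3^0 mod 251 = 2, hash=51+2 mod 251 = 53 <-- target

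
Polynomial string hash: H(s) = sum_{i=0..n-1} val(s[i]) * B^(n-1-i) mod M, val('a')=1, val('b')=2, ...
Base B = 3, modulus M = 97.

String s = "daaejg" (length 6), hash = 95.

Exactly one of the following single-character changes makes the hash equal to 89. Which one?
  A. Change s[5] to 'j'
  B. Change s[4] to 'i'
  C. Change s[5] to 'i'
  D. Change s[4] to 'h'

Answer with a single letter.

Option A: s[5]='g'->'j', delta=(10-7)*3^0 mod 97 = 3, hash=95+3 mod 97 = 1
Option B: s[4]='j'->'i', delta=(9-10)*3^1 mod 97 = 94, hash=95+94 mod 97 = 92
Option C: s[5]='g'->'i', delta=(9-7)*3^0 mod 97 = 2, hash=95+2 mod 97 = 0
Option D: s[4]='j'->'h', delta=(8-10)*3^1 mod 97 = 91, hash=95+91 mod 97 = 89 <-- target

Answer: D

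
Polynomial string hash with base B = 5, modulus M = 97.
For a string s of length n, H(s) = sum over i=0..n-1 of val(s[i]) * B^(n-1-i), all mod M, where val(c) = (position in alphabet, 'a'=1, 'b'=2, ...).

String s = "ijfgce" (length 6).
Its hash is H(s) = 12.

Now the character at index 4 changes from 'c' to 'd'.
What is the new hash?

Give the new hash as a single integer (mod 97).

val('c') = 3, val('d') = 4
Position k = 4, exponent = n-1-k = 1
B^1 mod M = 5^1 mod 97 = 5
Delta = (4 - 3) * 5 mod 97 = 5
New hash = (12 + 5) mod 97 = 17

Answer: 17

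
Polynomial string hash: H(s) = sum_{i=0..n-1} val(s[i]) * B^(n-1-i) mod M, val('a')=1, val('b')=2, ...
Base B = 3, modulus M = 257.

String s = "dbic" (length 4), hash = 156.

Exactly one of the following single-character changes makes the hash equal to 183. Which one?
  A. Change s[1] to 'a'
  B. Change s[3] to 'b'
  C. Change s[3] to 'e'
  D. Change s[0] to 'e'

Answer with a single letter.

Answer: D

Derivation:
Option A: s[1]='b'->'a', delta=(1-2)*3^2 mod 257 = 248, hash=156+248 mod 257 = 147
Option B: s[3]='c'->'b', delta=(2-3)*3^0 mod 257 = 256, hash=156+256 mod 257 = 155
Option C: s[3]='c'->'e', delta=(5-3)*3^0 mod 257 = 2, hash=156+2 mod 257 = 158
Option D: s[0]='d'->'e', delta=(5-4)*3^3 mod 257 = 27, hash=156+27 mod 257 = 183 <-- target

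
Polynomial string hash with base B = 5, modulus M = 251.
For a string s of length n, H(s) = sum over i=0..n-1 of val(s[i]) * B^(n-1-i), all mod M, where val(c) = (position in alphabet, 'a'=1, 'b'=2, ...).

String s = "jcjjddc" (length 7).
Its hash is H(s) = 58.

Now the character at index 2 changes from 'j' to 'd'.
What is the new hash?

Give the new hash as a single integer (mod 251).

Answer: 73

Derivation:
val('j') = 10, val('d') = 4
Position k = 2, exponent = n-1-k = 4
B^4 mod M = 5^4 mod 251 = 123
Delta = (4 - 10) * 123 mod 251 = 15
New hash = (58 + 15) mod 251 = 73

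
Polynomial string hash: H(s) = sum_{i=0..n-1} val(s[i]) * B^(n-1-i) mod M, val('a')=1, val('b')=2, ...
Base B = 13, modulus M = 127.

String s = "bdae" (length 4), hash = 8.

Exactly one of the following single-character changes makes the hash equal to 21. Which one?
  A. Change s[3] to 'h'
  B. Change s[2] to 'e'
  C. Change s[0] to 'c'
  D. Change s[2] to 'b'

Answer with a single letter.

Answer: D

Derivation:
Option A: s[3]='e'->'h', delta=(8-5)*13^0 mod 127 = 3, hash=8+3 mod 127 = 11
Option B: s[2]='a'->'e', delta=(5-1)*13^1 mod 127 = 52, hash=8+52 mod 127 = 60
Option C: s[0]='b'->'c', delta=(3-2)*13^3 mod 127 = 38, hash=8+38 mod 127 = 46
Option D: s[2]='a'->'b', delta=(2-1)*13^1 mod 127 = 13, hash=8+13 mod 127 = 21 <-- target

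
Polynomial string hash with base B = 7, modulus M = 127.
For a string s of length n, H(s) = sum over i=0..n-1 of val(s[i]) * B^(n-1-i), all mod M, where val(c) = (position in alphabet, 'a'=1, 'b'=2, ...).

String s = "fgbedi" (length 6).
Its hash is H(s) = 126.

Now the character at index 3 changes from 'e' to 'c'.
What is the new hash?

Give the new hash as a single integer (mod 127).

val('e') = 5, val('c') = 3
Position k = 3, exponent = n-1-k = 2
B^2 mod M = 7^2 mod 127 = 49
Delta = (3 - 5) * 49 mod 127 = 29
New hash = (126 + 29) mod 127 = 28

Answer: 28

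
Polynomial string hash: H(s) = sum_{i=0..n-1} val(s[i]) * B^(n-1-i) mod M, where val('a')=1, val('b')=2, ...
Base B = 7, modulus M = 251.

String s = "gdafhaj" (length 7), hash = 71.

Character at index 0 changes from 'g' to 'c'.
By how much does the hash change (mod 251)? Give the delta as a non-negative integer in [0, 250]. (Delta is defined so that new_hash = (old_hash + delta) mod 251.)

Answer: 29

Derivation:
Delta formula: (val(new) - val(old)) * B^(n-1-k) mod M
  val('c') - val('g') = 3 - 7 = -4
  B^(n-1-k) = 7^6 mod 251 = 181
  Delta = -4 * 181 mod 251 = 29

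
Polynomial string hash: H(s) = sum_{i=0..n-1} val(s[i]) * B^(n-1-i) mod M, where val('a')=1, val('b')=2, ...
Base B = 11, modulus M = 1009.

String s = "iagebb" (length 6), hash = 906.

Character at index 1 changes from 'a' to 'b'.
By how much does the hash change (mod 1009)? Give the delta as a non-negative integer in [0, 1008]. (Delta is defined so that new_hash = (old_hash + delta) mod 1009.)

Delta formula: (val(new) - val(old)) * B^(n-1-k) mod M
  val('b') - val('a') = 2 - 1 = 1
  B^(n-1-k) = 11^4 mod 1009 = 515
  Delta = 1 * 515 mod 1009 = 515

Answer: 515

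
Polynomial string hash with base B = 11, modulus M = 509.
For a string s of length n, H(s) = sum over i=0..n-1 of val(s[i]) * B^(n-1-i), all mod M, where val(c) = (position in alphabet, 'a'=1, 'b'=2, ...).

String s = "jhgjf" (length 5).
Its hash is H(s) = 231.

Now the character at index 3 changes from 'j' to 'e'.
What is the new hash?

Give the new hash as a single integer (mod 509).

Answer: 176

Derivation:
val('j') = 10, val('e') = 5
Position k = 3, exponent = n-1-k = 1
B^1 mod M = 11^1 mod 509 = 11
Delta = (5 - 10) * 11 mod 509 = 454
New hash = (231 + 454) mod 509 = 176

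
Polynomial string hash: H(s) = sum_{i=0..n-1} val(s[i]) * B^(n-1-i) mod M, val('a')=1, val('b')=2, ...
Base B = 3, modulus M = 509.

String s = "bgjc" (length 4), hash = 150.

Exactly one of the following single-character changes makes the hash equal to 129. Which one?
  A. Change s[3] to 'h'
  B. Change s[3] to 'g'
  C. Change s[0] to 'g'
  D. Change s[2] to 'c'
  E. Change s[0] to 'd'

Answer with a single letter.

Answer: D

Derivation:
Option A: s[3]='c'->'h', delta=(8-3)*3^0 mod 509 = 5, hash=150+5 mod 509 = 155
Option B: s[3]='c'->'g', delta=(7-3)*3^0 mod 509 = 4, hash=150+4 mod 509 = 154
Option C: s[0]='b'->'g', delta=(7-2)*3^3 mod 509 = 135, hash=150+135 mod 509 = 285
Option D: s[2]='j'->'c', delta=(3-10)*3^1 mod 509 = 488, hash=150+488 mod 509 = 129 <-- target
Option E: s[0]='b'->'d', delta=(4-2)*3^3 mod 509 = 54, hash=150+54 mod 509 = 204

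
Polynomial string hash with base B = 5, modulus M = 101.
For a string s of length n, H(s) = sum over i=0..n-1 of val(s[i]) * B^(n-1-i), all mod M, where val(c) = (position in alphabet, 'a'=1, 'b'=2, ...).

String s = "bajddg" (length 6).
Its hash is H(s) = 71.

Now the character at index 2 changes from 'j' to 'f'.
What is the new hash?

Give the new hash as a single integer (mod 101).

Answer: 76

Derivation:
val('j') = 10, val('f') = 6
Position k = 2, exponent = n-1-k = 3
B^3 mod M = 5^3 mod 101 = 24
Delta = (6 - 10) * 24 mod 101 = 5
New hash = (71 + 5) mod 101 = 76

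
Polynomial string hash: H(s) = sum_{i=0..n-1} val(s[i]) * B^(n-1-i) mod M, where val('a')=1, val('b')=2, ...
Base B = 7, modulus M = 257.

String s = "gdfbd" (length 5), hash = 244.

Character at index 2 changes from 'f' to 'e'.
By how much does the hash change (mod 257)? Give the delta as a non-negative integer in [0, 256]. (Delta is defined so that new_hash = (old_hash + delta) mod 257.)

Delta formula: (val(new) - val(old)) * B^(n-1-k) mod M
  val('e') - val('f') = 5 - 6 = -1
  B^(n-1-k) = 7^2 mod 257 = 49
  Delta = -1 * 49 mod 257 = 208

Answer: 208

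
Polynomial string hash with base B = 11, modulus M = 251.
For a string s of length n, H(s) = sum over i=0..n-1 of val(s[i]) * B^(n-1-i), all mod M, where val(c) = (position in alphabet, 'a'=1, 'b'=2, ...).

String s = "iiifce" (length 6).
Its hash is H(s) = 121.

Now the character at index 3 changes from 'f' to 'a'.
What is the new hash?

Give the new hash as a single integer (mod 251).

val('f') = 6, val('a') = 1
Position k = 3, exponent = n-1-k = 2
B^2 mod M = 11^2 mod 251 = 121
Delta = (1 - 6) * 121 mod 251 = 148
New hash = (121 + 148) mod 251 = 18

Answer: 18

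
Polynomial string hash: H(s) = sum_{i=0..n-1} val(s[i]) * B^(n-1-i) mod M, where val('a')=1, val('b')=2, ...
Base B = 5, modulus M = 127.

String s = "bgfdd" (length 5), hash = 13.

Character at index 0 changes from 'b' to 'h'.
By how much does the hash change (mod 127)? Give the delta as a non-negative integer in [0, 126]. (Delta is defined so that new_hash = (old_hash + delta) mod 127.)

Delta formula: (val(new) - val(old)) * B^(n-1-k) mod M
  val('h') - val('b') = 8 - 2 = 6
  B^(n-1-k) = 5^4 mod 127 = 117
  Delta = 6 * 117 mod 127 = 67

Answer: 67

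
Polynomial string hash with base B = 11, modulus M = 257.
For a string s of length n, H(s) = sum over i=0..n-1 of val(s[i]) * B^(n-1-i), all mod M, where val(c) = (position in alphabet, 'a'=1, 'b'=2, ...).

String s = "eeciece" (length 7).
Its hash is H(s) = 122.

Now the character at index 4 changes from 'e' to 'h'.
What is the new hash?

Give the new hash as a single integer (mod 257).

Answer: 228

Derivation:
val('e') = 5, val('h') = 8
Position k = 4, exponent = n-1-k = 2
B^2 mod M = 11^2 mod 257 = 121
Delta = (8 - 5) * 121 mod 257 = 106
New hash = (122 + 106) mod 257 = 228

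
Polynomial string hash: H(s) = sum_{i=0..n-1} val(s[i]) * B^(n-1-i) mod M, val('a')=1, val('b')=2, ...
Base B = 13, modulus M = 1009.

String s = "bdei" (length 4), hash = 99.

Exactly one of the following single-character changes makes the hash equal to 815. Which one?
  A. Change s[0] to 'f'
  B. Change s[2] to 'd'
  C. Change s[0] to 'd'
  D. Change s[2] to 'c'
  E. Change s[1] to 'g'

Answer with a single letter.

Answer: A

Derivation:
Option A: s[0]='b'->'f', delta=(6-2)*13^3 mod 1009 = 716, hash=99+716 mod 1009 = 815 <-- target
Option B: s[2]='e'->'d', delta=(4-5)*13^1 mod 1009 = 996, hash=99+996 mod 1009 = 86
Option C: s[0]='b'->'d', delta=(4-2)*13^3 mod 1009 = 358, hash=99+358 mod 1009 = 457
Option D: s[2]='e'->'c', delta=(3-5)*13^1 mod 1009 = 983, hash=99+983 mod 1009 = 73
Option E: s[1]='d'->'g', delta=(7-4)*13^2 mod 1009 = 507, hash=99+507 mod 1009 = 606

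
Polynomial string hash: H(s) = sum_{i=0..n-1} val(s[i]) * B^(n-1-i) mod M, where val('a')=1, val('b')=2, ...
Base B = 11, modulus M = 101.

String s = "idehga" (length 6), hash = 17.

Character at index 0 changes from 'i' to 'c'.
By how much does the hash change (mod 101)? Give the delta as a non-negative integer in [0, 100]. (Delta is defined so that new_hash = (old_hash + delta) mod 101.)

Delta formula: (val(new) - val(old)) * B^(n-1-k) mod M
  val('c') - val('i') = 3 - 9 = -6
  B^(n-1-k) = 11^5 mod 101 = 57
  Delta = -6 * 57 mod 101 = 62

Answer: 62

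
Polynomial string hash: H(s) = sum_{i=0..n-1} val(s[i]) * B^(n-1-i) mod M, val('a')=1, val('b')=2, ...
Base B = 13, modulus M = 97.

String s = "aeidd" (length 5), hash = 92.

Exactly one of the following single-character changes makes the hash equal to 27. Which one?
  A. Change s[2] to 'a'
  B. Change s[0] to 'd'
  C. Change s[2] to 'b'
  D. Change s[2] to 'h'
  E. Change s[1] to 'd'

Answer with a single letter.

Option A: s[2]='i'->'a', delta=(1-9)*13^2 mod 97 = 6, hash=92+6 mod 97 = 1
Option B: s[0]='a'->'d', delta=(4-1)*13^4 mod 97 = 32, hash=92+32 mod 97 = 27 <-- target
Option C: s[2]='i'->'b', delta=(2-9)*13^2 mod 97 = 78, hash=92+78 mod 97 = 73
Option D: s[2]='i'->'h', delta=(8-9)*13^2 mod 97 = 25, hash=92+25 mod 97 = 20
Option E: s[1]='e'->'d', delta=(4-5)*13^3 mod 97 = 34, hash=92+34 mod 97 = 29

Answer: B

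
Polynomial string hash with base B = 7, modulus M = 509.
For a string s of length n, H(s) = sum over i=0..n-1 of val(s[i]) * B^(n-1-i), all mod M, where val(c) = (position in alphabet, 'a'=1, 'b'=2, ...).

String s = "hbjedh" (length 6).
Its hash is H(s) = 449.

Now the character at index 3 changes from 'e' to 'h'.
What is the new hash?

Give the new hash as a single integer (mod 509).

val('e') = 5, val('h') = 8
Position k = 3, exponent = n-1-k = 2
B^2 mod M = 7^2 mod 509 = 49
Delta = (8 - 5) * 49 mod 509 = 147
New hash = (449 + 147) mod 509 = 87

Answer: 87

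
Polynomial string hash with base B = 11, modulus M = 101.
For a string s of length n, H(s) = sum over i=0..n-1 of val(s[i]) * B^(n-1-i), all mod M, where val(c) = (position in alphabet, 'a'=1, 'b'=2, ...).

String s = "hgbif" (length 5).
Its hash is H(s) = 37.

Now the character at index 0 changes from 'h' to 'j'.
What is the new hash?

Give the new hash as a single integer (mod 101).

val('h') = 8, val('j') = 10
Position k = 0, exponent = n-1-k = 4
B^4 mod M = 11^4 mod 101 = 97
Delta = (10 - 8) * 97 mod 101 = 93
New hash = (37 + 93) mod 101 = 29

Answer: 29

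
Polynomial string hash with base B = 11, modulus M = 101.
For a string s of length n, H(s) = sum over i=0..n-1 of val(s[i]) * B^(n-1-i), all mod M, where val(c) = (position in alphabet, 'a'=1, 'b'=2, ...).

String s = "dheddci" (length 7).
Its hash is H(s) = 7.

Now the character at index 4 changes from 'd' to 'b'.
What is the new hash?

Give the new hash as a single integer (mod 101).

val('d') = 4, val('b') = 2
Position k = 4, exponent = n-1-k = 2
B^2 mod M = 11^2 mod 101 = 20
Delta = (2 - 4) * 20 mod 101 = 61
New hash = (7 + 61) mod 101 = 68

Answer: 68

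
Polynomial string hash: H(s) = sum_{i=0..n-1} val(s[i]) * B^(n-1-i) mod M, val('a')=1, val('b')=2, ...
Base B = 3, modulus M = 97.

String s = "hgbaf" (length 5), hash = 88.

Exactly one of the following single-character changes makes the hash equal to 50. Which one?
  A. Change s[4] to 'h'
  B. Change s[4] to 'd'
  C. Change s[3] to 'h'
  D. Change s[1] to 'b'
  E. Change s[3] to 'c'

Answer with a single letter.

Option A: s[4]='f'->'h', delta=(8-6)*3^0 mod 97 = 2, hash=88+2 mod 97 = 90
Option B: s[4]='f'->'d', delta=(4-6)*3^0 mod 97 = 95, hash=88+95 mod 97 = 86
Option C: s[3]='a'->'h', delta=(8-1)*3^1 mod 97 = 21, hash=88+21 mod 97 = 12
Option D: s[1]='g'->'b', delta=(2-7)*3^3 mod 97 = 59, hash=88+59 mod 97 = 50 <-- target
Option E: s[3]='a'->'c', delta=(3-1)*3^1 mod 97 = 6, hash=88+6 mod 97 = 94

Answer: D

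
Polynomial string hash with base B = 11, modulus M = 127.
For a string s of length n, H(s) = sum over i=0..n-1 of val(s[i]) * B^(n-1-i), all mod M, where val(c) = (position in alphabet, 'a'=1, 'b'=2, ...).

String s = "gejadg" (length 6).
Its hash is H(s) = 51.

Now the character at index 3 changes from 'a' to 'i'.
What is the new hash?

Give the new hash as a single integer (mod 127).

Answer: 3

Derivation:
val('a') = 1, val('i') = 9
Position k = 3, exponent = n-1-k = 2
B^2 mod M = 11^2 mod 127 = 121
Delta = (9 - 1) * 121 mod 127 = 79
New hash = (51 + 79) mod 127 = 3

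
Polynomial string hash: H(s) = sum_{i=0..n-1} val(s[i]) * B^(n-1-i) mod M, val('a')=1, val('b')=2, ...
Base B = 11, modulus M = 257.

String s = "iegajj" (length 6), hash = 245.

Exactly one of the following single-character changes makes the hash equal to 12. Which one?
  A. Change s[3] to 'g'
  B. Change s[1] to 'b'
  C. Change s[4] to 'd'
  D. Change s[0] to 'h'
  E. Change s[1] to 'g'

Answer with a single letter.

Option A: s[3]='a'->'g', delta=(7-1)*11^2 mod 257 = 212, hash=245+212 mod 257 = 200
Option B: s[1]='e'->'b', delta=(2-5)*11^4 mod 257 = 24, hash=245+24 mod 257 = 12 <-- target
Option C: s[4]='j'->'d', delta=(4-10)*11^1 mod 257 = 191, hash=245+191 mod 257 = 179
Option D: s[0]='i'->'h', delta=(8-9)*11^5 mod 257 = 88, hash=245+88 mod 257 = 76
Option E: s[1]='e'->'g', delta=(7-5)*11^4 mod 257 = 241, hash=245+241 mod 257 = 229

Answer: B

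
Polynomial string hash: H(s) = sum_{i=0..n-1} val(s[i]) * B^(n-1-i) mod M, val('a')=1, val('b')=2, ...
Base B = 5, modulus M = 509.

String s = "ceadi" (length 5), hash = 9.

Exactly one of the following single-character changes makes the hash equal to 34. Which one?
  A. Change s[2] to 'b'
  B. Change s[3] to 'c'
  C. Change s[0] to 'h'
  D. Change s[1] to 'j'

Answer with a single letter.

Answer: A

Derivation:
Option A: s[2]='a'->'b', delta=(2-1)*5^2 mod 509 = 25, hash=9+25 mod 509 = 34 <-- target
Option B: s[3]='d'->'c', delta=(3-4)*5^1 mod 509 = 504, hash=9+504 mod 509 = 4
Option C: s[0]='c'->'h', delta=(8-3)*5^4 mod 509 = 71, hash=9+71 mod 509 = 80
Option D: s[1]='e'->'j', delta=(10-5)*5^3 mod 509 = 116, hash=9+116 mod 509 = 125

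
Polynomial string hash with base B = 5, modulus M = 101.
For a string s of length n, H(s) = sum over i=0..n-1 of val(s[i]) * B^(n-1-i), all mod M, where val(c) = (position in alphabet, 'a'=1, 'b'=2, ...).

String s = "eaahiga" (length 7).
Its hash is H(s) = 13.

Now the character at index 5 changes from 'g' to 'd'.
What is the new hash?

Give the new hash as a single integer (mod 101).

val('g') = 7, val('d') = 4
Position k = 5, exponent = n-1-k = 1
B^1 mod M = 5^1 mod 101 = 5
Delta = (4 - 7) * 5 mod 101 = 86
New hash = (13 + 86) mod 101 = 99

Answer: 99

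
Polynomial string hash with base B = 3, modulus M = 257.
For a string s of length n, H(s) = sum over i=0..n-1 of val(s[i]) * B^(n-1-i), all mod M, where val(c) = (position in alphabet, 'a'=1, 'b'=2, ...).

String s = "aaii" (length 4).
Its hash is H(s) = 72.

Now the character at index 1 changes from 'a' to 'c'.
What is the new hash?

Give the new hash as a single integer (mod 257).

Answer: 90

Derivation:
val('a') = 1, val('c') = 3
Position k = 1, exponent = n-1-k = 2
B^2 mod M = 3^2 mod 257 = 9
Delta = (3 - 1) * 9 mod 257 = 18
New hash = (72 + 18) mod 257 = 90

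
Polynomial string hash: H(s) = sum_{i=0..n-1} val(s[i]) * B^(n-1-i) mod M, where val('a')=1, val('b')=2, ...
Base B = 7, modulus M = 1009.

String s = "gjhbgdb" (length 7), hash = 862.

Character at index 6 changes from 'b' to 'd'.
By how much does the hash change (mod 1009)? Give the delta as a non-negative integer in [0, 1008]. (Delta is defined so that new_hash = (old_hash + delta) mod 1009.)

Answer: 2

Derivation:
Delta formula: (val(new) - val(old)) * B^(n-1-k) mod M
  val('d') - val('b') = 4 - 2 = 2
  B^(n-1-k) = 7^0 mod 1009 = 1
  Delta = 2 * 1 mod 1009 = 2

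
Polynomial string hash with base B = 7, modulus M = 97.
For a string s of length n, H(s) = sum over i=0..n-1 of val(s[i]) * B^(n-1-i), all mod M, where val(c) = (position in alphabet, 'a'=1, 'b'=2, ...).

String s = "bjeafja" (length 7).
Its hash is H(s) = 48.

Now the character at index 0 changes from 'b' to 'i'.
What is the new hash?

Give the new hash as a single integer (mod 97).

val('b') = 2, val('i') = 9
Position k = 0, exponent = n-1-k = 6
B^6 mod M = 7^6 mod 97 = 85
Delta = (9 - 2) * 85 mod 97 = 13
New hash = (48 + 13) mod 97 = 61

Answer: 61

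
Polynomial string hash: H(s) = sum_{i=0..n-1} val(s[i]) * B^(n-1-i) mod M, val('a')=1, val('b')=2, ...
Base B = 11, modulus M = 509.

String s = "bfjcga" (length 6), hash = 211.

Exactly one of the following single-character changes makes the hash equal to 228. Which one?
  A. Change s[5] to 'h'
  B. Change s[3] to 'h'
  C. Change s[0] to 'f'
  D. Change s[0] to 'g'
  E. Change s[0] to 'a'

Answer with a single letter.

Option A: s[5]='a'->'h', delta=(8-1)*11^0 mod 509 = 7, hash=211+7 mod 509 = 218
Option B: s[3]='c'->'h', delta=(8-3)*11^2 mod 509 = 96, hash=211+96 mod 509 = 307
Option C: s[0]='b'->'f', delta=(6-2)*11^5 mod 509 = 319, hash=211+319 mod 509 = 21
Option D: s[0]='b'->'g', delta=(7-2)*11^5 mod 509 = 17, hash=211+17 mod 509 = 228 <-- target
Option E: s[0]='b'->'a', delta=(1-2)*11^5 mod 509 = 302, hash=211+302 mod 509 = 4

Answer: D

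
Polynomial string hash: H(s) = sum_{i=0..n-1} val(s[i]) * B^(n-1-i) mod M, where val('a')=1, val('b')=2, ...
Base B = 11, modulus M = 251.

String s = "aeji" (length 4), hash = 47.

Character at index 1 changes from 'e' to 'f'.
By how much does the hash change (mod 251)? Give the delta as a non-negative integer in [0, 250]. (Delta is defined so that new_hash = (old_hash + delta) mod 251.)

Delta formula: (val(new) - val(old)) * B^(n-1-k) mod M
  val('f') - val('e') = 6 - 5 = 1
  B^(n-1-k) = 11^2 mod 251 = 121
  Delta = 1 * 121 mod 251 = 121

Answer: 121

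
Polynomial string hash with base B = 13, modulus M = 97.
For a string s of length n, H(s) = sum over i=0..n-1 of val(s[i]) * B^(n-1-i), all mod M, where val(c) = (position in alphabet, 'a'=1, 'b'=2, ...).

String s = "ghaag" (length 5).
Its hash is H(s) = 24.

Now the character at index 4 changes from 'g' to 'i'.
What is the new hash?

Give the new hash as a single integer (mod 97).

Answer: 26

Derivation:
val('g') = 7, val('i') = 9
Position k = 4, exponent = n-1-k = 0
B^0 mod M = 13^0 mod 97 = 1
Delta = (9 - 7) * 1 mod 97 = 2
New hash = (24 + 2) mod 97 = 26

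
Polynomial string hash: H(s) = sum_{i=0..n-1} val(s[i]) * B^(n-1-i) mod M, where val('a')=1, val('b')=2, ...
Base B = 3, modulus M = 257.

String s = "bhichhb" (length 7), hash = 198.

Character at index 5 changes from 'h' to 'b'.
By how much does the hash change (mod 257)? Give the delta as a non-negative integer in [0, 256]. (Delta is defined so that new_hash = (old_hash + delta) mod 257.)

Answer: 239

Derivation:
Delta formula: (val(new) - val(old)) * B^(n-1-k) mod M
  val('b') - val('h') = 2 - 8 = -6
  B^(n-1-k) = 3^1 mod 257 = 3
  Delta = -6 * 3 mod 257 = 239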